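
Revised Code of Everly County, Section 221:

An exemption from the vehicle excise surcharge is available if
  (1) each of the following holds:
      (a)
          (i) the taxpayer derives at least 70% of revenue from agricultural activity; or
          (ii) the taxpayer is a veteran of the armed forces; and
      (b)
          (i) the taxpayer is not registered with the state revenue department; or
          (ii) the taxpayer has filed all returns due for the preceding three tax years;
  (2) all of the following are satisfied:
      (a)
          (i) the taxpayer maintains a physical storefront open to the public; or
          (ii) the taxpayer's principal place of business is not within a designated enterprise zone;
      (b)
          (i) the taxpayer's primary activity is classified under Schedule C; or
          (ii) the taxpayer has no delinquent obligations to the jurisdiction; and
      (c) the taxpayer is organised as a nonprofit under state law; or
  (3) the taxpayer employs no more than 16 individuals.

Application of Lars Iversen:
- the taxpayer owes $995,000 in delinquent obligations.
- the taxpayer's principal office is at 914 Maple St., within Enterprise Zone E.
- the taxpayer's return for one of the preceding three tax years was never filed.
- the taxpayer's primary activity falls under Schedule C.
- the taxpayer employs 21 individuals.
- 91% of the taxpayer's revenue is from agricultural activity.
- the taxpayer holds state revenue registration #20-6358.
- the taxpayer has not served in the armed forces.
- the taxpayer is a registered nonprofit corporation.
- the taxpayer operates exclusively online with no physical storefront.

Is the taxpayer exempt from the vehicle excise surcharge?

(i) ≥70% agricultural — satisfied.
(ii) veteran — fails.
(a): T OR F → true.
(i) not (state-registered) — not met.
(ii) returns current — fails.
(b): F OR F → false.
So (1) is not satisfied (T AND F).
(i) has storefront — fails.
(ii) not (in enterprise zone) — fails.
So (a) is not satisfied (F OR F).
(i) Schedule C activity — satisfied.
(ii) no delinquency — not met.
So (b) is satisfied (T OR F).
(c) nonprofit — satisfied.
(2) = F AND T AND T = false.
(3) ≤ 16 employees — not met.
Overall: F OR F OR F → false.

No — not exempt.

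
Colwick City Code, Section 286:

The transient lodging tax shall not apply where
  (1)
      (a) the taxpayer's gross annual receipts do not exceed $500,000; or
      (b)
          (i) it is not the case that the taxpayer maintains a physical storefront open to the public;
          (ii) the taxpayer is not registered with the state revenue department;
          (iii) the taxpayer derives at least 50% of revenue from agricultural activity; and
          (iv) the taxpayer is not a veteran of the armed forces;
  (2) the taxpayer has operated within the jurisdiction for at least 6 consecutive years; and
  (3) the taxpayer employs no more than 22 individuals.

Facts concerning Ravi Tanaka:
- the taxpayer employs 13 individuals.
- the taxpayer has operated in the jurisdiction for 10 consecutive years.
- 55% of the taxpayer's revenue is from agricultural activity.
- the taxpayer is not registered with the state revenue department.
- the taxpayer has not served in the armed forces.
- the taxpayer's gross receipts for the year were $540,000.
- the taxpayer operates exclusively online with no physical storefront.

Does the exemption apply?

(a) receipts ≤ $500,000 — not satisfied.
(i) not (has storefront) — met.
(ii) not (state-registered) — holds.
(iii) ≥50% agricultural — met.
(iv) not (veteran) — satisfied.
So (b) is satisfied (T AND T AND T AND T).
So (1) is satisfied (F OR T).
(2) ≥ 6 yrs in jurisdiction — holds.
(3) ≤ 22 employees — satisfied.
Overall: T AND T AND T → true.

Yes — exempt.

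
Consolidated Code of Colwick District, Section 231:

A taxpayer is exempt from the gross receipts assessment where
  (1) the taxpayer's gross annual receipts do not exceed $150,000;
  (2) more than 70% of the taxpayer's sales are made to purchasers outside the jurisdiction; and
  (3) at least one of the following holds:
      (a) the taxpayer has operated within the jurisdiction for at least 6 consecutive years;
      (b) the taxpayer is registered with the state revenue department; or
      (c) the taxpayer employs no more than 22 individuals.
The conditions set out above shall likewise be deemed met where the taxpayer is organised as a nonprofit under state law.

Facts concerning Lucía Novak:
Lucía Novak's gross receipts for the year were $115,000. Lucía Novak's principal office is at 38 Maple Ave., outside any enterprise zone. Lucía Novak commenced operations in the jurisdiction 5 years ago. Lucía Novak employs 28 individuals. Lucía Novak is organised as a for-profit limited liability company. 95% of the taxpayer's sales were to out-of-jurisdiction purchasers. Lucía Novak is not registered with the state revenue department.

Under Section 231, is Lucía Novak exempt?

No — not exempt.

(1) receipts ≤ $150,000 — holds.
(2) >70% out-of-jur. sales — satisfied.
(a) ≥ 6 yrs in jurisdiction — not satisfied.
(b) state-registered — not met.
(c) ≤ 22 employees — not met.
So (3) is not satisfied (F OR F OR F).
Overall = T AND T AND F = false.
Exception (nonprofit) — not satisfied.
Result: main false OR exception false → false.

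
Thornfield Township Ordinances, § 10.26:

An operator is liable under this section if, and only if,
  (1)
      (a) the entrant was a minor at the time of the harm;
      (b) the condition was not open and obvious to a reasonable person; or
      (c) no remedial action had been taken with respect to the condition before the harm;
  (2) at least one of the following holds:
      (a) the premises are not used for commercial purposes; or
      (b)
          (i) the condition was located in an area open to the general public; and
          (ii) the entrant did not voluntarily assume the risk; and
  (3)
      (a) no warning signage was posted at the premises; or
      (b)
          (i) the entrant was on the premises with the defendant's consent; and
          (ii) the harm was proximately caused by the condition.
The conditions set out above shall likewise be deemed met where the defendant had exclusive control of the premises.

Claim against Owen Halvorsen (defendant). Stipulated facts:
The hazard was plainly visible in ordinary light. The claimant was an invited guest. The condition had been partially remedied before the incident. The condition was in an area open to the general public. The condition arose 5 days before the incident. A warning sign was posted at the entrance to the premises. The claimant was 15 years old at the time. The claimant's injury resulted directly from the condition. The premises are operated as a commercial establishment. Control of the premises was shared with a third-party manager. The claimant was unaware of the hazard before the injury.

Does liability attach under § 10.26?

(a) entrant a minor — holds.
(b) not open/obvious — not satisfied.
(c) no remedial action — fails.
(1): T OR F OR F → true.
(a) not (commercial use) — not satisfied.
(i) public area — satisfied.
(ii) no assumed risk — satisfied.
(b) = T AND T = true.
(2): F OR T → true.
(a) no signage posted — not met.
(i) consent to enter — satisfied.
(ii) proximate cause — holds.
(b) = T AND T = true.
So (3) is satisfied (F OR T).
Overall = T AND T AND T = true.
Exception (exclusive control) — not satisfied.
Result: main true OR exception false → true.

Yes — liable.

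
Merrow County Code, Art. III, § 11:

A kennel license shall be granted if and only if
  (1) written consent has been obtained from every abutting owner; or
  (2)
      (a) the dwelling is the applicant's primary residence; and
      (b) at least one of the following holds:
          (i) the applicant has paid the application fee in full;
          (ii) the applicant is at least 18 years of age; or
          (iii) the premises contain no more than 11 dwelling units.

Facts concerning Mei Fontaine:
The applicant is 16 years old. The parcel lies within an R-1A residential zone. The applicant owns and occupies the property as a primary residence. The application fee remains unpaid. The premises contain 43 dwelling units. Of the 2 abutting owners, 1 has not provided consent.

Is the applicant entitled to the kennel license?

No — denied.

(1) all abutters consent — not met.
(a) primary residence — holds.
(i) fee paid — not met.
(ii) age ≥ 18 — not satisfied.
(iii) ≤ 11 units — not satisfied.
So (b) is not satisfied (F OR F OR F).
So (2) is not satisfied (T AND F).
Overall: F OR F → false.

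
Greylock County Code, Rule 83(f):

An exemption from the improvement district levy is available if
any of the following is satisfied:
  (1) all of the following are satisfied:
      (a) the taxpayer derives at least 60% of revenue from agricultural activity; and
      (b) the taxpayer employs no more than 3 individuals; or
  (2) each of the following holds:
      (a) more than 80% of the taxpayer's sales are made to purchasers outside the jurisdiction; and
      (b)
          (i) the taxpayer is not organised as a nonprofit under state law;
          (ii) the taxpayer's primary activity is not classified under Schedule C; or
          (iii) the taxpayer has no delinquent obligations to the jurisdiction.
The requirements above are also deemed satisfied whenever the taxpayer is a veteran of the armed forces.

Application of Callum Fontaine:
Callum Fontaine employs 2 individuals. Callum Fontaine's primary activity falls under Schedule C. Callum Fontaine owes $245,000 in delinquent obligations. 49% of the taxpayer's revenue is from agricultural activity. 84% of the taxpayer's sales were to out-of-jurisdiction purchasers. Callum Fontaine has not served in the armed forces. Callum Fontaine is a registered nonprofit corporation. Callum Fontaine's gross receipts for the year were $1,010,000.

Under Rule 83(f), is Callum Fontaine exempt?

No — not exempt.

(a) ≥60% agricultural — fails.
(b) ≤ 3 employees — satisfied.
(1): F AND T → false.
(a) >80% out-of-jur. sales — holds.
(i) not (nonprofit) — not satisfied.
(ii) not (Schedule C activity) — fails.
(iii) no delinquency — not satisfied.
(b) = F OR F OR F = false.
(2): T AND F → false.
Overall = F OR F = false.
Exception (veteran) — not satisfied.
Result: main false OR exception false → false.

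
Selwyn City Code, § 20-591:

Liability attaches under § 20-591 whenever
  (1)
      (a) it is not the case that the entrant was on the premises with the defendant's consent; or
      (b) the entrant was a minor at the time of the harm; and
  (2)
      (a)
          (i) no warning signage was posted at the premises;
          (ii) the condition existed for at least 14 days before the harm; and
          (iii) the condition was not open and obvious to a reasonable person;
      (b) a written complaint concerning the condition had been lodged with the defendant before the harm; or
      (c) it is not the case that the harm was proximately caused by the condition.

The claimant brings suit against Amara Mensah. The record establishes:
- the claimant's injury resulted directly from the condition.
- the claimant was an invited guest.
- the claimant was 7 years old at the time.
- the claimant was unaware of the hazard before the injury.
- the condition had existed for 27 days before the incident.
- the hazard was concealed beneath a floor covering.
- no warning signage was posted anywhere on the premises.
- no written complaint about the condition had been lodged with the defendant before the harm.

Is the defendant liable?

Yes — liable.

(a) not (consent to enter) — fails.
(b) entrant a minor — holds.
So (1) is satisfied (F OR T).
(i) no signage posted — holds.
(ii) condition ≥14 days old — satisfied.
(iii) not open/obvious — satisfied.
(a) = T AND T AND T = true.
(b) complaint lodged — not satisfied.
(c) not (proximate cause) — not met.
(2): T OR F OR F → true.
Overall = T AND T = true.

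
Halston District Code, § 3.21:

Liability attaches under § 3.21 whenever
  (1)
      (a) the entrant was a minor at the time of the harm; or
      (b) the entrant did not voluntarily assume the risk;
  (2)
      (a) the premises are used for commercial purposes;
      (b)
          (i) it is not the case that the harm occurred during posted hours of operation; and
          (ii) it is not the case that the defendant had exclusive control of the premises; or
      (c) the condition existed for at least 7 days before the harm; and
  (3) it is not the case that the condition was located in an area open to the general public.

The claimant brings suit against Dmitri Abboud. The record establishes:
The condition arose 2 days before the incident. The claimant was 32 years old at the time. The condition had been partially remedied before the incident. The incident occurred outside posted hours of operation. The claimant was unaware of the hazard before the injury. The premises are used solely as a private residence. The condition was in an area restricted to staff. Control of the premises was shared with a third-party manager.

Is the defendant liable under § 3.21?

Yes — liable.

(a) entrant a minor — not met.
(b) no assumed risk — met.
So (1) is satisfied (F OR T).
(a) commercial use — fails.
(i) not (during posted hours) — satisfied.
(ii) not (exclusive control) — holds.
(b): T AND T → true.
(c) condition ≥7 days old — not met.
(2): F OR T OR F → true.
(3) not (public area) — met.
Overall: T AND T AND T → true.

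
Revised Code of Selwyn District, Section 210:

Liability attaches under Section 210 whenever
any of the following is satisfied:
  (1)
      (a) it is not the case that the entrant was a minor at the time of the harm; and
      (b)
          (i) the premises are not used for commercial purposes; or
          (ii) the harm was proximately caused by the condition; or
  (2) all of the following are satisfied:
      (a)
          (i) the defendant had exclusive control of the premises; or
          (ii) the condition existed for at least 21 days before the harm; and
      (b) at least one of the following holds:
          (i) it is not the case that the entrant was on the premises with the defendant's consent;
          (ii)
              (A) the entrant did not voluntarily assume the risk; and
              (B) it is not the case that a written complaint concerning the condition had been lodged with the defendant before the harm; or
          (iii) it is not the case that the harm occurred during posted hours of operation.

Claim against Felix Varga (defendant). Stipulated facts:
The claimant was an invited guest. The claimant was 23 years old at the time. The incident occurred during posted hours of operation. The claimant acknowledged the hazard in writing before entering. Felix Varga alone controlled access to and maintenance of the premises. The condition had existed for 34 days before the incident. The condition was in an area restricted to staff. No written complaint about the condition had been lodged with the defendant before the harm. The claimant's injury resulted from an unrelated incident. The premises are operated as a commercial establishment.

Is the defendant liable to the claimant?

(a) not (entrant a minor) — met.
(i) not (commercial use) — fails.
(ii) proximate cause — not met.
(b): F OR F → false.
So (1) is not satisfied (T AND F).
(i) exclusive control — holds.
(ii) condition ≥21 days old — holds.
(a) = T OR T = true.
(i) not (consent to enter) — fails.
(A) no assumed risk — not met.
(B) not (complaint lodged) — holds.
(ii): F AND T → false.
(iii) not (during posted hours) — not satisfied.
So (b) is not satisfied (F OR F OR F).
(2): T AND F → false.
Overall: F OR F → false.

No — not liable.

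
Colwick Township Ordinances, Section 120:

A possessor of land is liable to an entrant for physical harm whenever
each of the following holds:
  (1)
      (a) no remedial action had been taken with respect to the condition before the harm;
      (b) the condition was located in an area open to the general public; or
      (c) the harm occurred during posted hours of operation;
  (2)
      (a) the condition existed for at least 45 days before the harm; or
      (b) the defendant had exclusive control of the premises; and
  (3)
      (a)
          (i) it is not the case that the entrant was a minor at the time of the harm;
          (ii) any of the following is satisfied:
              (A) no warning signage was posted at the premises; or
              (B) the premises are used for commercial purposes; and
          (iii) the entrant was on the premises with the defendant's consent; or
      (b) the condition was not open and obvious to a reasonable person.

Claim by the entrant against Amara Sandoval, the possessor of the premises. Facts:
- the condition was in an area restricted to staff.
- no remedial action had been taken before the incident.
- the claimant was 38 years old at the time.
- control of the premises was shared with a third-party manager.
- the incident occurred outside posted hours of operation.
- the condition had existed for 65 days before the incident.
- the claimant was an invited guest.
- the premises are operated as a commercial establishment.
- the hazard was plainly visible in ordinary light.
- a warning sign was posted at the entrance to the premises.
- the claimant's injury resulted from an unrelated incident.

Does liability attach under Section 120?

(a) no remedial action — holds.
(b) public area — fails.
(c) during posted hours — fails.
(1): T OR F OR F → true.
(a) condition ≥45 days old — satisfied.
(b) exclusive control — fails.
So (2) is satisfied (T OR F).
(i) not (entrant a minor) — satisfied.
(A) no signage posted — not satisfied.
(B) commercial use — met.
So (ii) is satisfied (F OR T).
(iii) consent to enter — holds.
So (a) is satisfied (T AND T AND T).
(b) not open/obvious — not met.
So (3) is satisfied (T OR F).
So Overall is satisfied (T AND T AND T).

Yes — liable.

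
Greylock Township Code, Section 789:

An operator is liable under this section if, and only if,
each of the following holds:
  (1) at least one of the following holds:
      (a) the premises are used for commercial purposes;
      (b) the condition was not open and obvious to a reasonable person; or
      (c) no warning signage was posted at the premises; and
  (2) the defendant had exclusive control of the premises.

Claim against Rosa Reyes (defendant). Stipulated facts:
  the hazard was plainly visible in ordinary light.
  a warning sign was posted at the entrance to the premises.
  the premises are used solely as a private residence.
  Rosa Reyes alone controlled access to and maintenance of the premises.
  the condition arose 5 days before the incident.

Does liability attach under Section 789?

No — not liable.

(a) commercial use — not met.
(b) not open/obvious — not satisfied.
(c) no signage posted — fails.
So (1) is not satisfied (F OR F OR F).
(2) exclusive control — satisfied.
Overall = F AND T = false.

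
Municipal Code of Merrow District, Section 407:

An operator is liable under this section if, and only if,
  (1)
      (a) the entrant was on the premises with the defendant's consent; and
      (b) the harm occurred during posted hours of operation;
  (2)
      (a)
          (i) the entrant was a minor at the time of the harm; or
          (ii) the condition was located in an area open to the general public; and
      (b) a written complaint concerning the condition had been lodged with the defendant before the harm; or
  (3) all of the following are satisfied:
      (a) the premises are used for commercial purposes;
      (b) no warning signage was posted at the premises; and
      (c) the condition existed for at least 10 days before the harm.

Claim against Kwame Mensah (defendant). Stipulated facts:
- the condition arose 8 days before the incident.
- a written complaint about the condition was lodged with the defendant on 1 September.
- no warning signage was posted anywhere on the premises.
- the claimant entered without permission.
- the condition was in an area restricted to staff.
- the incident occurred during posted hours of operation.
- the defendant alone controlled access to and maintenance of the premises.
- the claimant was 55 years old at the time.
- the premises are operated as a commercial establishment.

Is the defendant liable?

No — not liable.

(a) consent to enter — not satisfied.
(b) during posted hours — holds.
(1): F AND T → false.
(i) entrant a minor — not satisfied.
(ii) public area — not met.
So (a) is not satisfied (F OR F).
(b) complaint lodged — satisfied.
(2) = F AND T = false.
(a) commercial use — met.
(b) no signage posted — met.
(c) condition ≥10 days old — not satisfied.
(3) = T AND T AND F = false.
Overall: F OR F OR F → false.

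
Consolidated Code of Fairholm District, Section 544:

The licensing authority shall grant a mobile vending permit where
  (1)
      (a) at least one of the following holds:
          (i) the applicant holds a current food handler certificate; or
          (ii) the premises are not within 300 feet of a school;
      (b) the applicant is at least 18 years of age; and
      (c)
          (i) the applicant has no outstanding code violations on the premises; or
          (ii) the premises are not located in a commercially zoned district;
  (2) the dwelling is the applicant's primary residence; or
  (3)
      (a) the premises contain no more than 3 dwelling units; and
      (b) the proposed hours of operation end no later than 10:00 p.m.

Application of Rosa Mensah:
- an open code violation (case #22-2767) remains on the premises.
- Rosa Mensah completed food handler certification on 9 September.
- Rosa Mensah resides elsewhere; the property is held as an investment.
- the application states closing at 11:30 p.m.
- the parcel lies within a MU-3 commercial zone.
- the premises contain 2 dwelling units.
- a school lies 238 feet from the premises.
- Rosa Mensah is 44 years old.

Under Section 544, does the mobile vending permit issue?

No — denied.

(i) food handler cert. — met.
(ii) ≥300 ft from school — not met.
So (a) is satisfied (T OR F).
(b) age ≥ 18 — met.
(i) no code violations — not met.
(ii) not (commercially zoned) — fails.
(c): F OR F → false.
(1) = T AND T AND F = false.
(2) primary residence — not satisfied.
(a) ≤ 3 units — satisfied.
(b) closes by 10 p.m. — fails.
(3) = T AND F = false.
Overall = F OR F OR F = false.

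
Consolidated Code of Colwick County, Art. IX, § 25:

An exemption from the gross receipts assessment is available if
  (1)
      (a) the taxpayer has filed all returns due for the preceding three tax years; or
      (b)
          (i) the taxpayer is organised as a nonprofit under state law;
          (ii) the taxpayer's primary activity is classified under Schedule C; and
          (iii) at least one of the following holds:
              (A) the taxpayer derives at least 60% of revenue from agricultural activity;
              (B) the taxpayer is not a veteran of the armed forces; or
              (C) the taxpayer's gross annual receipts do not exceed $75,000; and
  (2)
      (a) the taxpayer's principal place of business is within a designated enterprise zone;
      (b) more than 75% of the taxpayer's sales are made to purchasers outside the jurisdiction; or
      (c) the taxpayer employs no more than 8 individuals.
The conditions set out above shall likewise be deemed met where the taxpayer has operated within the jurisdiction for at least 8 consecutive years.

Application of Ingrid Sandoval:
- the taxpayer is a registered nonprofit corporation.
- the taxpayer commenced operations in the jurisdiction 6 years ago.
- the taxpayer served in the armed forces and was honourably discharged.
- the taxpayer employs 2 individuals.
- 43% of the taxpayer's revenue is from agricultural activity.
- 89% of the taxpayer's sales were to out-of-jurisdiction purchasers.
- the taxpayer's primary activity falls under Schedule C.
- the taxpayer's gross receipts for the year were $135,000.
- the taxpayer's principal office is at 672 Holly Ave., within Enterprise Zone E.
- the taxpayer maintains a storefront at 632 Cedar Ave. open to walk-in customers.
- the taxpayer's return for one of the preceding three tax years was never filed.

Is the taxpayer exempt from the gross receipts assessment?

No — not exempt.

(a) returns current — not satisfied.
(i) nonprofit — satisfied.
(ii) Schedule C activity — met.
(A) ≥60% agricultural — not met.
(B) not (veteran) — not satisfied.
(C) receipts ≤ $75,000 — not satisfied.
(iii) = F OR F OR F = false.
(b) = T AND T AND F = false.
(1) = F OR F = false.
(a) in enterprise zone — satisfied.
(b) >75% out-of-jur. sales — satisfied.
(c) ≤ 8 employees — satisfied.
(2): T OR T OR T → true.
Overall = F AND T = false.
Exception (≥ 8 yrs in jurisdiction) — not satisfied.
Result: main false OR exception false → false.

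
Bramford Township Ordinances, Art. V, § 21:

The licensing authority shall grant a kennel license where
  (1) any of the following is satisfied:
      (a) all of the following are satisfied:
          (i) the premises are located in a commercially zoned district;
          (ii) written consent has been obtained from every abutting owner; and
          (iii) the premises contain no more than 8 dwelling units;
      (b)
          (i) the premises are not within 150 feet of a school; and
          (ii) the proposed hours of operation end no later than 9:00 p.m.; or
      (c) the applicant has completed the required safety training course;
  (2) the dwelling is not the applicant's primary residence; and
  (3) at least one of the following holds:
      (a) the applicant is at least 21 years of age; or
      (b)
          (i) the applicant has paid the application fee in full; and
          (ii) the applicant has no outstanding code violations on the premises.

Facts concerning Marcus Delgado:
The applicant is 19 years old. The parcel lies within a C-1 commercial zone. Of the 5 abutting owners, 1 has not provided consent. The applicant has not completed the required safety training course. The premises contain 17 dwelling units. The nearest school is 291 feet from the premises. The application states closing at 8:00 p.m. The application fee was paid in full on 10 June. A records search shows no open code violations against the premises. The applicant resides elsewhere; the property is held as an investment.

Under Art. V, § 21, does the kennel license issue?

(i) commercially zoned — satisfied.
(ii) all abutters consent — fails.
(iii) ≤ 8 units — fails.
(a): T AND F AND F → false.
(i) ≥150 ft from school — satisfied.
(ii) closes by 9 p.m. — holds.
(b) = T AND T = true.
(c) safety training — not met.
So (1) is satisfied (F OR T OR F).
(2) not (primary residence) — met.
(a) age ≥ 21 — not satisfied.
(i) fee paid — satisfied.
(ii) no code violations — holds.
So (b) is satisfied (T AND T).
(3) = F OR T = true.
Overall: T AND T AND T → true.

Yes — granted.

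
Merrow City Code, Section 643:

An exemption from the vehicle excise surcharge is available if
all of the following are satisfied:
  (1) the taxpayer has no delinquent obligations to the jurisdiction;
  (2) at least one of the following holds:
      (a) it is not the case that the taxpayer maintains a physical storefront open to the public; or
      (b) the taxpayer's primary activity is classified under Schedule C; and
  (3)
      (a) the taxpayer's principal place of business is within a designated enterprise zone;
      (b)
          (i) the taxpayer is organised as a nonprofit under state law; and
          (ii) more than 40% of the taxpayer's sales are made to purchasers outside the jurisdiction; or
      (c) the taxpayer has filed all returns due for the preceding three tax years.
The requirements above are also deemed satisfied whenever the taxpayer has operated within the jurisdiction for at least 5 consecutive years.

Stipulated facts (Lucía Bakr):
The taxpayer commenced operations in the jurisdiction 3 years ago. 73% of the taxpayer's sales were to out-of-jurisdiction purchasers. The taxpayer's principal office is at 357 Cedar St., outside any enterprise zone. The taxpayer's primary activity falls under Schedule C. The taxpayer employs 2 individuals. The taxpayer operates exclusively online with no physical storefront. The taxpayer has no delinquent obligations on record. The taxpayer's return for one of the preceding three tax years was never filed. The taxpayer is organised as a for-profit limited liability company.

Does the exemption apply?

(1) no delinquency — met.
(a) not (has storefront) — met.
(b) Schedule C activity — satisfied.
So (2) is satisfied (T OR T).
(a) in enterprise zone — fails.
(i) nonprofit — not met.
(ii) >40% out-of-jur. sales — met.
So (b) is not satisfied (F AND T).
(c) returns current — not met.
(3) = F OR F OR F = false.
Overall: T AND T AND F → false.
Exception (≥ 5 yrs in jurisdiction) — not satisfied.
Result: main false OR exception false → false.

No — not exempt.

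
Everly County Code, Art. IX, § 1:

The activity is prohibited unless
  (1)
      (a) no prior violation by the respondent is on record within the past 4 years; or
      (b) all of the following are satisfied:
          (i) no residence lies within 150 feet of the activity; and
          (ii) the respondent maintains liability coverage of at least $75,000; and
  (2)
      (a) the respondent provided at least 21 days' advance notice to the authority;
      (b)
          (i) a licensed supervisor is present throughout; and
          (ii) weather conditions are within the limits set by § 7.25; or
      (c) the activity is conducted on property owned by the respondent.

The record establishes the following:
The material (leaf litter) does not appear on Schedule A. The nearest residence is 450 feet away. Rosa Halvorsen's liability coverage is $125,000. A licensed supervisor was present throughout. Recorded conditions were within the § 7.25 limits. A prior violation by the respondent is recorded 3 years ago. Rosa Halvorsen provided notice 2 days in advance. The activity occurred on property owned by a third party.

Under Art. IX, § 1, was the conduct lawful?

(a) no prior violation — not satisfied.
(i) no residence in 150 ft — holds.
(ii) coverage ≥ $75,000 — met.
(b) = T AND T = true.
(1) = F OR T = true.
(a) ≥21 days' notice — not satisfied.
(i) supervisor present — satisfied.
(ii) weather ok — satisfied.
So (b) is satisfied (T AND T).
(c) own property — not satisfied.
(2): F OR T OR F → true.
So Overall is satisfied (T AND T).

Yes — lawful.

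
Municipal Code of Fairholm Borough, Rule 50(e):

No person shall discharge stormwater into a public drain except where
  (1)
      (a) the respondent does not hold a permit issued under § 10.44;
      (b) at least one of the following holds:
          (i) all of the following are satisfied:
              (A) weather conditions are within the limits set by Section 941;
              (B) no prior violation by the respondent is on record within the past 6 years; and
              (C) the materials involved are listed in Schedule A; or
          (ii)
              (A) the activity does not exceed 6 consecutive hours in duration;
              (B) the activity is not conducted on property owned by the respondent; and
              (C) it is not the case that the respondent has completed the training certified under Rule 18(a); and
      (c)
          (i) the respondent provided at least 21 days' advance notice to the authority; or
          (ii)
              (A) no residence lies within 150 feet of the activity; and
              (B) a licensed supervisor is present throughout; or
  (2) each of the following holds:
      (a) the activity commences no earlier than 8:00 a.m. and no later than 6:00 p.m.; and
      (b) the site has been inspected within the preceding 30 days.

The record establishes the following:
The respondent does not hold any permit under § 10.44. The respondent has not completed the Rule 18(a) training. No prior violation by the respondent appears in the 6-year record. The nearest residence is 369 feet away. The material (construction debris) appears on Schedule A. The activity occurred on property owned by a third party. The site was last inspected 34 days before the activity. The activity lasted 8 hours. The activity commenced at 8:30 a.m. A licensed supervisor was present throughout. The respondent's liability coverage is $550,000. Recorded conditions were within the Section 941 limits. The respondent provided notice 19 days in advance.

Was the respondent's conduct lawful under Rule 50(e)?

(a) not (holds permit) — met.
(A) weather ok — met.
(B) no prior violation — satisfied.
(C) Schedule A material — holds.
So (i) is satisfied (T AND T AND T).
(A) ≤ 6 hrs duration — not satisfied.
(B) not (own property) — met.
(C) not (training certified) — satisfied.
(ii): F AND T AND T → false.
(b): T OR F → true.
(i) ≥21 days' notice — not met.
(A) no residence in 150 ft — holds.
(B) supervisor present — satisfied.
(ii) = T AND T = true.
So (c) is satisfied (F OR T).
(1) = T AND T AND T = true.
(a) start within hours — satisfied.
(b) site inspected — fails.
(2) = T AND F = false.
Overall: T OR F → true.

Yes — lawful.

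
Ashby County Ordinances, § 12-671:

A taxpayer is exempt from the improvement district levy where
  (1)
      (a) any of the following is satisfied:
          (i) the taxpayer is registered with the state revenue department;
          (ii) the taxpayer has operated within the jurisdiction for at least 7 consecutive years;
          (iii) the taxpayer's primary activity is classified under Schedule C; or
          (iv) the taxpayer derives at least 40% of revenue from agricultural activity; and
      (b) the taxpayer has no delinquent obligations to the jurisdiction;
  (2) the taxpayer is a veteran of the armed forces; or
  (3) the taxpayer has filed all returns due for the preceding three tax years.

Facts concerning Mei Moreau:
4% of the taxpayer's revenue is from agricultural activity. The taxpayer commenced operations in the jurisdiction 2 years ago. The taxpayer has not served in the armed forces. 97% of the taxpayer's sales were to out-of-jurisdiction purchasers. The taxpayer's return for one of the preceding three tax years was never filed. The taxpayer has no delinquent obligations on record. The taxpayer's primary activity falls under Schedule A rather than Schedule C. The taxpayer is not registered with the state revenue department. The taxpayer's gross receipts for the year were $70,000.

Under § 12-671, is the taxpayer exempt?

No — not exempt.

(i) state-registered — fails.
(ii) ≥ 7 yrs in jurisdiction — not met.
(iii) Schedule C activity — fails.
(iv) ≥40% agricultural — fails.
So (a) is not satisfied (F OR F OR F OR F).
(b) no delinquency — met.
So (1) is not satisfied (F AND T).
(2) veteran — fails.
(3) returns current — fails.
So Overall is not satisfied (F OR F OR F).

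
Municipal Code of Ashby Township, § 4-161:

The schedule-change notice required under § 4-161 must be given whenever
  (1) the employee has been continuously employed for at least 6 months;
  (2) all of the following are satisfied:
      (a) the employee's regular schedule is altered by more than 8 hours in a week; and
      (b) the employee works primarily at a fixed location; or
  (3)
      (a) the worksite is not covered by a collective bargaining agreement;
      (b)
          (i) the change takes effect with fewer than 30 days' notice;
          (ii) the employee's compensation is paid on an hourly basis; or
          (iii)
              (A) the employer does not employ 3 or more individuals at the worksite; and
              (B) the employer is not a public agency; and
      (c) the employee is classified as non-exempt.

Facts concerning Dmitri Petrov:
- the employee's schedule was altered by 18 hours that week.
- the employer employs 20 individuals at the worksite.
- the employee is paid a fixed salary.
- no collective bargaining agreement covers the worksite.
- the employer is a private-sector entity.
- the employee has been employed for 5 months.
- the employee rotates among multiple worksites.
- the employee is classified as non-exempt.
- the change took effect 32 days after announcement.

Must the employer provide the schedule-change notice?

(1) tenure ≥ 6 mo. — not met.
(a) schedule shift > 8h — holds.
(b) fixed location — fails.
(2) = T AND F = false.
(a) no CBA — satisfied.
(i) < 30 days' notice — not met.
(ii) hourly-paid — not met.
(A) not (≥ 3 at site) — not met.
(B) not (public agency) — met.
(iii) = F AND T = false.
(b) = F OR F OR F = false.
(c) non-exempt — holds.
(3): T AND F AND T → false.
So Overall is not satisfied (F OR F OR F).

No — not required.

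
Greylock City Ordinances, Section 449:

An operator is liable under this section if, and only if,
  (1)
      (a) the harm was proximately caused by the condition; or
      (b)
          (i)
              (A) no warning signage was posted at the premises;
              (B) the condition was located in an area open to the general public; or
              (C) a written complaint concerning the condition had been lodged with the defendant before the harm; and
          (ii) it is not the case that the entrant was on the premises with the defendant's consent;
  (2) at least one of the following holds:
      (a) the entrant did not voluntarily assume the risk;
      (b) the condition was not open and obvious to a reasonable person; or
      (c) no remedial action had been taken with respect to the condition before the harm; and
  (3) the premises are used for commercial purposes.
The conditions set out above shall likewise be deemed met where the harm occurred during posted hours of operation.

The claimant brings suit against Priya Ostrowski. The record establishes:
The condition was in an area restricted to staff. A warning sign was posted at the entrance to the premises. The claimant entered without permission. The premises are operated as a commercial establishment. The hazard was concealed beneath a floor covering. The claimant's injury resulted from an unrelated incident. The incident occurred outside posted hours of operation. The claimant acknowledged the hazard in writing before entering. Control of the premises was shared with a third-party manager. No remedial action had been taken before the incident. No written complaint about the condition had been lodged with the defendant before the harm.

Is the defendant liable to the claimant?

No — not liable.

(a) proximate cause — fails.
(A) no signage posted — not satisfied.
(B) public area — not satisfied.
(C) complaint lodged — fails.
(i) = F OR F OR F = false.
(ii) not (consent to enter) — met.
(b) = F AND T = false.
(1): F OR F → false.
(a) no assumed risk — not met.
(b) not open/obvious — holds.
(c) no remedial action — holds.
So (2) is satisfied (F OR T OR T).
(3) commercial use — holds.
Overall = F AND T AND T = false.
Exception (during posted hours) — not satisfied.
Result: main false OR exception false → false.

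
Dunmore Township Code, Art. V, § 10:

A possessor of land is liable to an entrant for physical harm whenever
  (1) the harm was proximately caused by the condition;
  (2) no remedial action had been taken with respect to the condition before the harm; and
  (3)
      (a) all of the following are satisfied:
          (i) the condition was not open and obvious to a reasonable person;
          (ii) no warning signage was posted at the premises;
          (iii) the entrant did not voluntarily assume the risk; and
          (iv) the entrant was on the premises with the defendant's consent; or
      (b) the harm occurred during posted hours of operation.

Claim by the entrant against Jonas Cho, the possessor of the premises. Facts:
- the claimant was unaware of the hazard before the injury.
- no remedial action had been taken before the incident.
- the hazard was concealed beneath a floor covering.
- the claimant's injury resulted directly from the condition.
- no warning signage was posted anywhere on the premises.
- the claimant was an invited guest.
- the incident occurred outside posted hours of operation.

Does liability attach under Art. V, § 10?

(1) proximate cause — holds.
(2) no remedial action — holds.
(i) not open/obvious — satisfied.
(ii) no signage posted — holds.
(iii) no assumed risk — holds.
(iv) consent to enter — satisfied.
So (a) is satisfied (T AND T AND T AND T).
(b) during posted hours — not satisfied.
(3): T OR F → true.
Overall = T AND T AND T = true.

Yes — liable.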